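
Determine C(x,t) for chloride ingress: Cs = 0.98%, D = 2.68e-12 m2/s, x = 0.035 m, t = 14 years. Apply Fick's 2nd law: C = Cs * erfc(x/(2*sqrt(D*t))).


t_seconds = 14 * 365.25 * 24 * 3600 = 441806400.0 s
arg = 0.035 / (2 * sqrt(2.68e-12 * 441806400.0))
= 0.5086
erfc(0.5086) = 0.472
C = 0.98 * 0.472 = 0.4626%

0.4626


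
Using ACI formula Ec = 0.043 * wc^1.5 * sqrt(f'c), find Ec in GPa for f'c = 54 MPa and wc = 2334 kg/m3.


Ec = 0.043 * 2334^1.5 * sqrt(54) / 1000
= 35.63 GPa

35.63


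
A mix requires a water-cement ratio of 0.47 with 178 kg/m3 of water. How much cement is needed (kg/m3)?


Cement = water / (w/c)
= 178 / 0.47
= 378.7 kg/m3

378.7


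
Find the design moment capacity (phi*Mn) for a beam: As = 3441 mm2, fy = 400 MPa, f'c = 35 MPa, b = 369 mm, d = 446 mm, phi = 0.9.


a = As * fy / (0.85 * f'c * b)
= 3441 * 400 / (0.85 * 35 * 369)
= 125.3809 mm
Mn = As * fy * (d - a/2) / 10^6
= 527.5873 kN-m
phi*Mn = 0.9 * 527.5873 = 474.83 kN-m

474.83


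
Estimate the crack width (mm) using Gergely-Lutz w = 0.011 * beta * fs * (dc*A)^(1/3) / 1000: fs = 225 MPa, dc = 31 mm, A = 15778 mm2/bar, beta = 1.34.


w = 0.011 * beta * fs * (dc * A)^(1/3) / 1000
= 0.011 * 1.34 * 225 * (31 * 15778)^(1/3) / 1000
= 0.261 mm

0.261


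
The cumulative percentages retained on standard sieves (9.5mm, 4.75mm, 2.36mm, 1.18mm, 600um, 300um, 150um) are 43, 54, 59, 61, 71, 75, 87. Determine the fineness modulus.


FM = sum(cumulative % retained) / 100
= 450 / 100
= 4.5

4.5


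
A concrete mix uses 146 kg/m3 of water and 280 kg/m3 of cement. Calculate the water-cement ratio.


w/c = water / cement
w/c = 146 / 280 = 0.521

0.521


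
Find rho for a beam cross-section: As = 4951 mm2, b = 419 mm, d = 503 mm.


rho = As / (b * d)
= 4951 / (419 * 503)
= 0.0235

0.0235


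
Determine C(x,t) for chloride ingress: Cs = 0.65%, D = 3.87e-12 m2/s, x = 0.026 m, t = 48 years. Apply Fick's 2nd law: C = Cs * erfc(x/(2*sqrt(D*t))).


t_seconds = 48 * 365.25 * 24 * 3600 = 1514764800.0 s
arg = 0.026 / (2 * sqrt(3.87e-12 * 1514764800.0))
= 0.1698
erfc(0.1698) = 0.8102
C = 0.65 * 0.8102 = 0.5267%

0.5267


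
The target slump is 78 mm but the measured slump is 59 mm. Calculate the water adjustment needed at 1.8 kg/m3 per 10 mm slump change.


Difference = 78 - 59 = 19 mm
Water adjustment = 19 * 1.8 / 10 = 3.4 kg/m3

3.4


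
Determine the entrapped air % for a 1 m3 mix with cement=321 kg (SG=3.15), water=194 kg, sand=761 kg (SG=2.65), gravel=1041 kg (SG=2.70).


Vol cement = 321 / (3.15 * 1000) = 0.101905 m3
Vol water = 194 / 1000 = 0.194 m3
Vol sand = 761 / (2.65 * 1000) = 0.28717 m3
Vol gravel = 1041 / (2.70 * 1000) = 0.385556 m3
Total solid + water volume = 0.96863 m3
Air = (1 - 0.96863) * 100 = 3.14%

3.14


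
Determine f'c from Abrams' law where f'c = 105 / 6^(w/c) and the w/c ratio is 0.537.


f'c = 105 / 6^0.537
= 105 / 2.617
= 40.12 MPa

40.12


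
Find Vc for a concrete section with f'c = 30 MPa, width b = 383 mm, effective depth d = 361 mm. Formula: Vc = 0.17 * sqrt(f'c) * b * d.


Vc = 0.17 * sqrt(30) * 383 * 361 / 1000
= 128.74 kN

128.74


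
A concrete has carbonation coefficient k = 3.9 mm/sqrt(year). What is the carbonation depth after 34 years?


depth = k * sqrt(t)
= 3.9 * sqrt(34)
= 22.74 mm

22.74


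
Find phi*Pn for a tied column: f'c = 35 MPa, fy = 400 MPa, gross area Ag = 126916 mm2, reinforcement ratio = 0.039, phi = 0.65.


Ast = rho * Ag = 0.039 * 126916 = 4949.724 mm2
phi*Pn = 0.65 * 0.80 * (0.85 * 35 * (126916 - 4949.724) + 400 * 4949.724) / 1000
= 2916.36 kN

2916.36


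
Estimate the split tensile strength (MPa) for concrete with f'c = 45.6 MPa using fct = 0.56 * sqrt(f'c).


fct = 0.56 * sqrt(45.6)
= 0.56 * 6.753
= 3.782 MPa

3.782


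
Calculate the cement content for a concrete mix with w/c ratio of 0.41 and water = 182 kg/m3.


Cement = water / (w/c)
= 182 / 0.41
= 443.9 kg/m3

443.9


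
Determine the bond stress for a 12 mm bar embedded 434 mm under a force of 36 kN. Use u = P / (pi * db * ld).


u = P / (pi * db * ld)
= 36 * 1000 / (pi * 12 * 434)
= 2.2 MPa

2.2


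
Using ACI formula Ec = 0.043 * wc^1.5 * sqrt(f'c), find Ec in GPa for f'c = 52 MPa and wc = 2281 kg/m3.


Ec = 0.043 * 2281^1.5 * sqrt(52) / 1000
= 33.78 GPa

33.78


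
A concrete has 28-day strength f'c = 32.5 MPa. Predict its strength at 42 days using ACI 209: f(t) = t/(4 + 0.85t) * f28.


f(42) = 42 / (4 + 0.85 * 42) * 32.5
= 42 / 39.7 * 32.5
= 34.38 MPa

34.38


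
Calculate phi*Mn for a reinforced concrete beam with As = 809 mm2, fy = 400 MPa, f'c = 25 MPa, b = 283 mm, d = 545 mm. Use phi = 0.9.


a = As * fy / (0.85 * f'c * b)
= 809 * 400 / (0.85 * 25 * 283)
= 53.81 mm
Mn = As * fy * (d - a/2) / 10^6
= 167.6555 kN-m
phi*Mn = 0.9 * 167.6555 = 150.89 kN-m

150.89


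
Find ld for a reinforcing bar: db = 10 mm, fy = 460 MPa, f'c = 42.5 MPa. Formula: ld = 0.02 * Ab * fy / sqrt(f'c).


Ab = pi * 10^2 / 4 = 78.54 mm2
ld = 0.02 * 78.54 * 460 / sqrt(42.5)
= 110.8 mm

110.8


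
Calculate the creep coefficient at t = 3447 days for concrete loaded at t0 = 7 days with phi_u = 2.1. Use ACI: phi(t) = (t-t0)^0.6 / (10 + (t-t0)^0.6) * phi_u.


dt = 3447 - 7 = 3440
phi = 3440^0.6 / (10 + 3440^0.6) * 2.1
= 1.953

1.953


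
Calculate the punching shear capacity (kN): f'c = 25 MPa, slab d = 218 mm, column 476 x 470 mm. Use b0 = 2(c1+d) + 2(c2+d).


b0 = 2*(476 + 218) + 2*(470 + 218) = 2764 mm
Vc = 0.33 * sqrt(25) * 2764 * 218 / 1000
= 994.21 kN

994.21


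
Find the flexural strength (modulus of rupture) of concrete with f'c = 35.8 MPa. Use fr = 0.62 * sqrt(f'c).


fr = 0.62 * sqrt(35.8)
= 3.71 MPa

3.71


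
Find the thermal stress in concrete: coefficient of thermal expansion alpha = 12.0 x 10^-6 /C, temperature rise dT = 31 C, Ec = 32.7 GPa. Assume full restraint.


sigma = alpha * dT * Ec
= 12.0e-6 * 31 * 32.7 * 1000
= 12.164 MPa

12.164


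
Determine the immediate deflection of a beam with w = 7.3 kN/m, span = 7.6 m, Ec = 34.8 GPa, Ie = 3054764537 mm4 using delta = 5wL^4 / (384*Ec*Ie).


Convert: L = 7.6 m = 7600 mm, Ec = 34.8 GPa = 34800 MPa
delta = 5 * 7.3 * 7600^4 / (384 * 34800 * 3054764537)
= 2.98 mm

2.98


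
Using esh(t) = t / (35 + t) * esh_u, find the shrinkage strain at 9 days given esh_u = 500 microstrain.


esh(9) = 9 / (35 + 9) * 500
= 9 / 44 * 500
= 102.3 microstrain

102.3


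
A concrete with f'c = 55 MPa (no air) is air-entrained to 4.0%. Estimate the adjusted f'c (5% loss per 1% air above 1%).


Strength loss = (4.0 - 1) * 5 = 15.0%
f'c = 55 * (1 - 15.0/100)
= 46.75 MPa

46.75


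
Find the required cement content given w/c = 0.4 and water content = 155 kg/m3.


Cement = water / (w/c)
= 155 / 0.4
= 387.5 kg/m3

387.5


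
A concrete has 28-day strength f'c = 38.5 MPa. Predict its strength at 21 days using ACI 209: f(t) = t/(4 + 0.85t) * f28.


f(21) = 21 / (4 + 0.85 * 21) * 38.5
= 21 / 21.85 * 38.5
= 37.0 MPa

37.0


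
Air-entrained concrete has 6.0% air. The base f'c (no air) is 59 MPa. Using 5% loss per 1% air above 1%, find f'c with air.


Strength loss = (6.0 - 1) * 5 = 25.0%
f'c = 59 * (1 - 25.0/100)
= 44.25 MPa

44.25


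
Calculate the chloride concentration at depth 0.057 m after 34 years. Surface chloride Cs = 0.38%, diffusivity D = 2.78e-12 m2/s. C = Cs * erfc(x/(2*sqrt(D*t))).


t_seconds = 34 * 365.25 * 24 * 3600 = 1072958400.0 s
arg = 0.057 / (2 * sqrt(2.78e-12 * 1072958400.0))
= 0.5218
erfc(0.5218) = 0.4605
C = 0.38 * 0.4605 = 0.175%

0.175


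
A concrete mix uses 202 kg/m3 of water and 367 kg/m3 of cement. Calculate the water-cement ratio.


w/c = water / cement
w/c = 202 / 367 = 0.55

0.55


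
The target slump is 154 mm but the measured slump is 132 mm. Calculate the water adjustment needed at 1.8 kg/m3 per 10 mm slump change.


Difference = 154 - 132 = 22 mm
Water adjustment = 22 * 1.8 / 10 = 4.0 kg/m3

4.0


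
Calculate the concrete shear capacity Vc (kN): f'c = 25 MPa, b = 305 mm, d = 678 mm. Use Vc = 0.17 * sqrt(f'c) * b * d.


Vc = 0.17 * sqrt(25) * 305 * 678 / 1000
= 175.77 kN

175.77


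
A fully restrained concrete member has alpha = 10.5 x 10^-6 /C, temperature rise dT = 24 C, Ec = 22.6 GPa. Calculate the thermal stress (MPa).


sigma = alpha * dT * Ec
= 10.5e-6 * 24 * 22.6 * 1000
= 5.695 MPa

5.695


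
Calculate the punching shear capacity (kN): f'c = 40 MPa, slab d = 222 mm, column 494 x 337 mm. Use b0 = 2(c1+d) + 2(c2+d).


b0 = 2*(494 + 222) + 2*(337 + 222) = 2550 mm
Vc = 0.33 * sqrt(40) * 2550 * 222 / 1000
= 1181.51 kN

1181.51


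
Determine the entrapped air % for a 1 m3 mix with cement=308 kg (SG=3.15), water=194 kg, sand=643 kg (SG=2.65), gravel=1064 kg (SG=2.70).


Vol cement = 308 / (3.15 * 1000) = 0.097778 m3
Vol water = 194 / 1000 = 0.194 m3
Vol sand = 643 / (2.65 * 1000) = 0.242642 m3
Vol gravel = 1064 / (2.70 * 1000) = 0.394074 m3
Total solid + water volume = 0.928493 m3
Air = (1 - 0.928493) * 100 = 7.15%

7.15


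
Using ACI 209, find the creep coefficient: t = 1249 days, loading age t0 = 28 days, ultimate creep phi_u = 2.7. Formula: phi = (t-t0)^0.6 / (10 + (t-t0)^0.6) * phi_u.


dt = 1249 - 28 = 1221
phi = 1221^0.6 / (10 + 1221^0.6) * 2.7
= 2.367

2.367


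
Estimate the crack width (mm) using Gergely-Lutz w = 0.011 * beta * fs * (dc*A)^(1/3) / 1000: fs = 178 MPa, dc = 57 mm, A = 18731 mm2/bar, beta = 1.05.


w = 0.011 * beta * fs * (dc * A)^(1/3) / 1000
= 0.011 * 1.05 * 178 * (57 * 18731)^(1/3) / 1000
= 0.21 mm

0.21


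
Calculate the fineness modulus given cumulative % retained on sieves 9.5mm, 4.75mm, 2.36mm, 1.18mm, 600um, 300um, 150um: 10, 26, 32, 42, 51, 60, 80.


FM = sum(cumulative % retained) / 100
= 301 / 100
= 3.01

3.01


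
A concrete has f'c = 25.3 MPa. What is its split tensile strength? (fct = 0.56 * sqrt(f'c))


fct = 0.56 * sqrt(25.3)
= 0.56 * 5.03
= 2.817 MPa

2.817


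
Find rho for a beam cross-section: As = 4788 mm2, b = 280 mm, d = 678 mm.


rho = As / (b * d)
= 4788 / (280 * 678)
= 0.0252

0.0252


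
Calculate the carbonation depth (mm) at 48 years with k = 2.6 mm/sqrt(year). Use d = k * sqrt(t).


depth = k * sqrt(t)
= 2.6 * sqrt(48)
= 18.01 mm

18.01


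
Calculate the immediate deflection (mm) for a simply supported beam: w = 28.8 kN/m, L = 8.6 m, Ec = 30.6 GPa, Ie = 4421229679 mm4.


Convert: L = 8.6 m = 8600 mm, Ec = 30.6 GPa = 30600 MPa
delta = 5 * 28.8 * 8600^4 / (384 * 30600 * 4421229679)
= 15.16 mm

15.16


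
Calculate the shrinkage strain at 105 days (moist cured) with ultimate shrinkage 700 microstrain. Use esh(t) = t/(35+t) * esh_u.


esh(105) = 105 / (35 + 105) * 700
= 105 / 140 * 700
= 525.0 microstrain

525.0


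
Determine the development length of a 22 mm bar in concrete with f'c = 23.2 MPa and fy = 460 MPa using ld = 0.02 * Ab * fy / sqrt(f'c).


Ab = pi * 22^2 / 4 = 380.133 mm2
ld = 0.02 * 380.133 * 460 / sqrt(23.2)
= 726.1 mm

726.1


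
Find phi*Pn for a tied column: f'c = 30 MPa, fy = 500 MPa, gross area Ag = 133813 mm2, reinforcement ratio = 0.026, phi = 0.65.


Ast = rho * Ag = 0.026 * 133813 = 3479.138 mm2
phi*Pn = 0.65 * 0.80 * (0.85 * 30 * (133813 - 3479.138) + 500 * 3479.138) / 1000
= 2632.8 kN

2632.8


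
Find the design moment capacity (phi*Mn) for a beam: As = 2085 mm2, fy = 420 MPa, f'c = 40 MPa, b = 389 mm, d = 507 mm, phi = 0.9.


a = As * fy / (0.85 * f'c * b)
= 2085 * 420 / (0.85 * 40 * 389)
= 66.2105 mm
Mn = As * fy * (d - a/2) / 10^6
= 414.9896 kN-m
phi*Mn = 0.9 * 414.9896 = 373.49 kN-m

373.49


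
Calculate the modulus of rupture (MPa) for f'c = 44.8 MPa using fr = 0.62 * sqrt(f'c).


fr = 0.62 * sqrt(44.8)
= 4.15 MPa

4.15


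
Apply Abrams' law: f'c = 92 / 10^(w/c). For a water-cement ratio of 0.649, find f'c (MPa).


f'c = 92 / 10^0.649
= 92 / 4.457
= 20.64 MPa

20.64


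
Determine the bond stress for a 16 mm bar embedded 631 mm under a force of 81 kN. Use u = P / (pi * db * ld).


u = P / (pi * db * ld)
= 81 * 1000 / (pi * 16 * 631)
= 2.554 MPa

2.554


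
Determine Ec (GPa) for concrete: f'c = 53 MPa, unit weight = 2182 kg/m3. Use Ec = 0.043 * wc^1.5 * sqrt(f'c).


Ec = 0.043 * 2182^1.5 * sqrt(53) / 1000
= 31.91 GPa

31.91


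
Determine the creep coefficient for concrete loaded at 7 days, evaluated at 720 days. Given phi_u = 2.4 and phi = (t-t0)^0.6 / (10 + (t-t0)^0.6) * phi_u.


dt = 720 - 7 = 713
phi = 713^0.6 / (10 + 713^0.6) * 2.4
= 2.01

2.01


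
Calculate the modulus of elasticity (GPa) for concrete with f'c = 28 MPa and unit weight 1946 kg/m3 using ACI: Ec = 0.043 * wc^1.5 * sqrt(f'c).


Ec = 0.043 * 1946^1.5 * sqrt(28) / 1000
= 19.53 GPa

19.53


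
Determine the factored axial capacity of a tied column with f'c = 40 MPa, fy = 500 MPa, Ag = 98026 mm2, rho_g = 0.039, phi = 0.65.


Ast = rho * Ag = 0.039 * 98026 = 3823.014 mm2
phi*Pn = 0.65 * 0.80 * (0.85 * 40 * (98026 - 3823.014) + 500 * 3823.014) / 1000
= 2659.49 kN

2659.49


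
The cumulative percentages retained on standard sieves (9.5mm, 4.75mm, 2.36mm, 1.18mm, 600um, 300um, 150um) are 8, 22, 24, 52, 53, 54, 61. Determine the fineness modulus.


FM = sum(cumulative % retained) / 100
= 274 / 100
= 2.74

2.74


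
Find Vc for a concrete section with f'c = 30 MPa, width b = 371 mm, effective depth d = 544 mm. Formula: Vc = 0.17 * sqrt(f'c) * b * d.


Vc = 0.17 * sqrt(30) * 371 * 544 / 1000
= 187.92 kN

187.92


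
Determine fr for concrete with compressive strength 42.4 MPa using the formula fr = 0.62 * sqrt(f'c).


fr = 0.62 * sqrt(42.4)
= 4.037 MPa

4.037


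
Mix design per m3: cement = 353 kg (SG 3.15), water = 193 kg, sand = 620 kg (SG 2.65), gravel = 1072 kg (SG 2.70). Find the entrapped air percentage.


Vol cement = 353 / (3.15 * 1000) = 0.112063 m3
Vol water = 193 / 1000 = 0.193 m3
Vol sand = 620 / (2.65 * 1000) = 0.233962 m3
Vol gravel = 1072 / (2.70 * 1000) = 0.397037 m3
Total solid + water volume = 0.936063 m3
Air = (1 - 0.936063) * 100 = 6.39%

6.39


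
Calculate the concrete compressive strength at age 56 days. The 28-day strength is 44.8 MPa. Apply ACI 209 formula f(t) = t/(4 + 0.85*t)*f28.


f(56) = 56 / (4 + 0.85 * 56) * 44.8
= 56 / 51.6 * 44.8
= 48.62 MPa

48.62


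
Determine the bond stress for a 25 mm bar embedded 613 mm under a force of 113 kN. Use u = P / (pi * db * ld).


u = P / (pi * db * ld)
= 113 * 1000 / (pi * 25 * 613)
= 2.347 MPa

2.347


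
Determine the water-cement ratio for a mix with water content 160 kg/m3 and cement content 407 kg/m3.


w/c = water / cement
w/c = 160 / 407 = 0.393

0.393


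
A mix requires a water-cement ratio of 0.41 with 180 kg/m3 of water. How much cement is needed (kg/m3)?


Cement = water / (w/c)
= 180 / 0.41
= 439.0 kg/m3

439.0


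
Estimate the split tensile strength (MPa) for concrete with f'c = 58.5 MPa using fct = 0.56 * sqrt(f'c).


fct = 0.56 * sqrt(58.5)
= 0.56 * 7.649
= 4.283 MPa

4.283


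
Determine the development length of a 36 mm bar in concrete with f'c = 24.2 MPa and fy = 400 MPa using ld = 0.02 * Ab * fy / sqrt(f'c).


Ab = pi * 36^2 / 4 = 1017.876 mm2
ld = 0.02 * 1017.876 * 400 / sqrt(24.2)
= 1655.3 mm

1655.3


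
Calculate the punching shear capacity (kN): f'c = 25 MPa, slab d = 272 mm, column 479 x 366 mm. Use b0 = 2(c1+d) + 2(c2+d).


b0 = 2*(479 + 272) + 2*(366 + 272) = 2778 mm
Vc = 0.33 * sqrt(25) * 2778 * 272 / 1000
= 1246.77 kN

1246.77


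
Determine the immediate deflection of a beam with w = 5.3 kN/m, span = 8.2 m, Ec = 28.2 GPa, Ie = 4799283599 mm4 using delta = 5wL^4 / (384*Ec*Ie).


Convert: L = 8.2 m = 8200 mm, Ec = 28.2 GPa = 28200 MPa
delta = 5 * 5.3 * 8200^4 / (384 * 28200 * 4799283599)
= 2.31 mm

2.31


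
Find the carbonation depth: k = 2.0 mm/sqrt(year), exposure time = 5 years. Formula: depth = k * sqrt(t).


depth = k * sqrt(t)
= 2.0 * sqrt(5)
= 4.47 mm

4.47


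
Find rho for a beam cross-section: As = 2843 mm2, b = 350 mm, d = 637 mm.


rho = As / (b * d)
= 2843 / (350 * 637)
= 0.0128

0.0128


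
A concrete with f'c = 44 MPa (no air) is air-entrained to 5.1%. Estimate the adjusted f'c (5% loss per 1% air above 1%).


Strength loss = (5.1 - 1) * 5 = 20.5%
f'c = 44 * (1 - 20.5/100)
= 34.98 MPa

34.98


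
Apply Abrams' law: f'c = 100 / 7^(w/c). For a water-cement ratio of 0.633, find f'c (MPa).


f'c = 100 / 7^0.633
= 100 / 3.427
= 29.18 MPa

29.18


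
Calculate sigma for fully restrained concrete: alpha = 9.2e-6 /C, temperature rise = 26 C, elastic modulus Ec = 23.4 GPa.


sigma = alpha * dT * Ec
= 9.2e-6 * 26 * 23.4 * 1000
= 5.597 MPa

5.597


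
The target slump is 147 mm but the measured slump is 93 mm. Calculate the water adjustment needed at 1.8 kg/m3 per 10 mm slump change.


Difference = 147 - 93 = 54 mm
Water adjustment = 54 * 1.8 / 10 = 9.7 kg/m3

9.7


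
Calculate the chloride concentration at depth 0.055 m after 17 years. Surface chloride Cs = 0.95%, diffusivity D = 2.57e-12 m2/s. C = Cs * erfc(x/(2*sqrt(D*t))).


t_seconds = 17 * 365.25 * 24 * 3600 = 536479200.0 s
arg = 0.055 / (2 * sqrt(2.57e-12 * 536479200.0))
= 0.7406
erfc(0.7406) = 0.2949
C = 0.95 * 0.2949 = 0.2802%

0.2802


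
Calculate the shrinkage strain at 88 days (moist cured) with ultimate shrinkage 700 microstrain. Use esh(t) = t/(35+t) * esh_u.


esh(88) = 88 / (35 + 88) * 700
= 88 / 123 * 700
= 500.8 microstrain

500.8


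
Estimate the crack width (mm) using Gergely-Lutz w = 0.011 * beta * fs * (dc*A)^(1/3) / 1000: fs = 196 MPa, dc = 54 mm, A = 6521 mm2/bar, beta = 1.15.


w = 0.011 * beta * fs * (dc * A)^(1/3) / 1000
= 0.011 * 1.15 * 196 * (54 * 6521)^(1/3) / 1000
= 0.175 mm

0.175


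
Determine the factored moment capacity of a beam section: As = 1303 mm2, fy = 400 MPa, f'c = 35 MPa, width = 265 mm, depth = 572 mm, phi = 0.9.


a = As * fy / (0.85 * f'c * b)
= 1303 * 400 / (0.85 * 35 * 265)
= 66.1107 mm
Mn = As * fy * (d - a/2) / 10^6
= 280.898 kN-m
phi*Mn = 0.9 * 280.898 = 252.81 kN-m

252.81


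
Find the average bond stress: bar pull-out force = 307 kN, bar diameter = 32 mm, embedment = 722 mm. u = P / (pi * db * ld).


u = P / (pi * db * ld)
= 307 * 1000 / (pi * 32 * 722)
= 4.23 MPa

4.23


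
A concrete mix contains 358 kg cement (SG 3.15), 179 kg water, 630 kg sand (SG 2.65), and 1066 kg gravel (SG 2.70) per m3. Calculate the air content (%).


Vol cement = 358 / (3.15 * 1000) = 0.113651 m3
Vol water = 179 / 1000 = 0.179 m3
Vol sand = 630 / (2.65 * 1000) = 0.237736 m3
Vol gravel = 1066 / (2.70 * 1000) = 0.394815 m3
Total solid + water volume = 0.925201 m3
Air = (1 - 0.925201) * 100 = 7.48%

7.48


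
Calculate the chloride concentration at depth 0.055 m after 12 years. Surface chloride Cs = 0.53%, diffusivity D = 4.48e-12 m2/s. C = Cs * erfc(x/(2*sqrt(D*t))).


t_seconds = 12 * 365.25 * 24 * 3600 = 378691200.0 s
arg = 0.055 / (2 * sqrt(4.48e-12 * 378691200.0))
= 0.6677
erfc(0.6677) = 0.3451
C = 0.53 * 0.3451 = 0.1829%

0.1829


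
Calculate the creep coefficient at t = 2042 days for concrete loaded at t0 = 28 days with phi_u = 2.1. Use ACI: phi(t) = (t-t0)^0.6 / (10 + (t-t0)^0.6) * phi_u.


dt = 2042 - 28 = 2014
phi = 2014^0.6 / (10 + 2014^0.6) * 2.1
= 1.902

1.902


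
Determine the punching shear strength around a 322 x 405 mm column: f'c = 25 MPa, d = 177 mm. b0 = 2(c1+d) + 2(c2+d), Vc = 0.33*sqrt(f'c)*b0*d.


b0 = 2*(322 + 177) + 2*(405 + 177) = 2162 mm
Vc = 0.33 * sqrt(25) * 2162 * 177 / 1000
= 631.41 kN

631.41


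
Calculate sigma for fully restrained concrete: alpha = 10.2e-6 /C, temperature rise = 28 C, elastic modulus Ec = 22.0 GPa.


sigma = alpha * dT * Ec
= 10.2e-6 * 28 * 22.0 * 1000
= 6.283 MPa

6.283


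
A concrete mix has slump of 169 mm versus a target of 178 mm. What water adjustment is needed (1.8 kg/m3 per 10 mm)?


Difference = 178 - 169 = 9 mm
Water adjustment = 9 * 1.8 / 10 = 1.6 kg/m3

1.6


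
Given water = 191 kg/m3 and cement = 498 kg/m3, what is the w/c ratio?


w/c = water / cement
w/c = 191 / 498 = 0.384

0.384


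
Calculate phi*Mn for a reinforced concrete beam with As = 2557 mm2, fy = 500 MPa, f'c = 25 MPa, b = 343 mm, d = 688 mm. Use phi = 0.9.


a = As * fy / (0.85 * f'c * b)
= 2557 * 500 / (0.85 * 25 * 343)
= 175.4073 mm
Mn = As * fy * (d - a/2) / 10^6
= 767.4789 kN-m
phi*Mn = 0.9 * 767.4789 = 690.73 kN-m

690.73


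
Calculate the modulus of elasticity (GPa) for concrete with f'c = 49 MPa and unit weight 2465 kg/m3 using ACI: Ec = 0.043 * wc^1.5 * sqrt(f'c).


Ec = 0.043 * 2465^1.5 * sqrt(49) / 1000
= 36.84 GPa

36.84


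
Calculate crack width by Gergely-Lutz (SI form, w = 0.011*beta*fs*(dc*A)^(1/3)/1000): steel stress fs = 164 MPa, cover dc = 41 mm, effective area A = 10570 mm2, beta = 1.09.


w = 0.011 * beta * fs * (dc * A)^(1/3) / 1000
= 0.011 * 1.09 * 164 * (41 * 10570)^(1/3) / 1000
= 0.149 mm

0.149


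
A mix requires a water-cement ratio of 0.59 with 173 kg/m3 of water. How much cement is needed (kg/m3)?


Cement = water / (w/c)
= 173 / 0.59
= 293.2 kg/m3

293.2


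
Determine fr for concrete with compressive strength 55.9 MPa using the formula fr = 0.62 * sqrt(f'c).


fr = 0.62 * sqrt(55.9)
= 4.636 MPa

4.636


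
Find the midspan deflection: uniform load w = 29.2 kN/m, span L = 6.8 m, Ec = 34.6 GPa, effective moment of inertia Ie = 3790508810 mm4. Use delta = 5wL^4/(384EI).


Convert: L = 6.8 m = 6800 mm, Ec = 34.6 GPa = 34600 MPa
delta = 5 * 29.2 * 6800^4 / (384 * 34600 * 3790508810)
= 6.2 mm

6.2


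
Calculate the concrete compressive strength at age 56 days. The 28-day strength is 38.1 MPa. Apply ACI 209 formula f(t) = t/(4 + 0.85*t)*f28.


f(56) = 56 / (4 + 0.85 * 56) * 38.1
= 56 / 51.6 * 38.1
= 41.35 MPa

41.35


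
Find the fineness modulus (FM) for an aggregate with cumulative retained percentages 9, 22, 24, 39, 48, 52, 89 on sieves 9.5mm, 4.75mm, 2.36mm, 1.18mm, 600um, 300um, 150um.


FM = sum(cumulative % retained) / 100
= 283 / 100
= 2.83

2.83


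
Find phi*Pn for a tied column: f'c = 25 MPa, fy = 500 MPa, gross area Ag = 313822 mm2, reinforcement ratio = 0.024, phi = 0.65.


Ast = rho * Ag = 0.024 * 313822 = 7531.728 mm2
phi*Pn = 0.65 * 0.80 * (0.85 * 25 * (313822 - 7531.728) + 500 * 7531.728) / 1000
= 5342.76 kN

5342.76


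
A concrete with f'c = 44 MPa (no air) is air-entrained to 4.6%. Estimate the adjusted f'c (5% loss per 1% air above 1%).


Strength loss = (4.6 - 1) * 5 = 18.0%
f'c = 44 * (1 - 18.0/100)
= 36.08 MPa

36.08


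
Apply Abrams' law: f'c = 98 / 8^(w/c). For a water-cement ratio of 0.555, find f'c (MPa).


f'c = 98 / 8^0.555
= 98 / 3.171
= 30.9 MPa

30.9


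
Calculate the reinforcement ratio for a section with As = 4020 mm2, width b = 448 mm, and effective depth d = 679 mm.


rho = As / (b * d)
= 4020 / (448 * 679)
= 0.0132

0.0132


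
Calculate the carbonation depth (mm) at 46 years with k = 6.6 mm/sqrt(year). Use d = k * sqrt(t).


depth = k * sqrt(t)
= 6.6 * sqrt(46)
= 44.76 mm

44.76


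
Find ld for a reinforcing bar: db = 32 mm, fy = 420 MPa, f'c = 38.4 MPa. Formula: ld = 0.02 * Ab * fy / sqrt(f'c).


Ab = pi * 32^2 / 4 = 804.248 mm2
ld = 0.02 * 804.248 * 420 / sqrt(38.4)
= 1090.2 mm

1090.2


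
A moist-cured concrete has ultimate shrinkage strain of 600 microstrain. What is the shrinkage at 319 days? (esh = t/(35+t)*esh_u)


esh(319) = 319 / (35 + 319) * 600
= 319 / 354 * 600
= 540.7 microstrain

540.7


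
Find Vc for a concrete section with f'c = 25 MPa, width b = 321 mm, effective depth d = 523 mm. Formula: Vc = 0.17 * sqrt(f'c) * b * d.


Vc = 0.17 * sqrt(25) * 321 * 523 / 1000
= 142.7 kN

142.7


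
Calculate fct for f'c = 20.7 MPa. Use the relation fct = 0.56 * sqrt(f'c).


fct = 0.56 * sqrt(20.7)
= 0.56 * 4.55
= 2.548 MPa

2.548


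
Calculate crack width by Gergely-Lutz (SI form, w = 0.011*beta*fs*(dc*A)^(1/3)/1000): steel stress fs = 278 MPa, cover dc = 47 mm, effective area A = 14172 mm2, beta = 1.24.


w = 0.011 * beta * fs * (dc * A)^(1/3) / 1000
= 0.011 * 1.24 * 278 * (47 * 14172)^(1/3) / 1000
= 0.331 mm

0.331


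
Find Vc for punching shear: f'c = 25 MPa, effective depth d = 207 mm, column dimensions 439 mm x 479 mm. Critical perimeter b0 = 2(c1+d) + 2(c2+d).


b0 = 2*(439 + 207) + 2*(479 + 207) = 2664 mm
Vc = 0.33 * sqrt(25) * 2664 * 207 / 1000
= 909.89 kN

909.89


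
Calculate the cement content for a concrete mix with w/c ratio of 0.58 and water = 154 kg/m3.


Cement = water / (w/c)
= 154 / 0.58
= 265.5 kg/m3

265.5


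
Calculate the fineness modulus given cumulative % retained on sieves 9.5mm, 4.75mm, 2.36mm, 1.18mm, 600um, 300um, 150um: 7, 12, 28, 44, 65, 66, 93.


FM = sum(cumulative % retained) / 100
= 315 / 100
= 3.15

3.15


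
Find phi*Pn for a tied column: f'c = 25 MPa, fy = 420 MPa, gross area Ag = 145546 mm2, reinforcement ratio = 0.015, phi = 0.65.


Ast = rho * Ag = 0.015 * 145546 = 2183.19 mm2
phi*Pn = 0.65 * 0.80 * (0.85 * 25 * (145546 - 2183.19) + 420 * 2183.19) / 1000
= 2060.97 kN

2060.97


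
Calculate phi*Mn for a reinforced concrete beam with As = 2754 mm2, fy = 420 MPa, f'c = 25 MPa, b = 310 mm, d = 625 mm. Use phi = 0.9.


a = As * fy / (0.85 * f'c * b)
= 2754 * 420 / (0.85 * 25 * 310)
= 175.5871 mm
Mn = As * fy * (d - a/2) / 10^6
= 621.376 kN-m
phi*Mn = 0.9 * 621.376 = 559.24 kN-m

559.24


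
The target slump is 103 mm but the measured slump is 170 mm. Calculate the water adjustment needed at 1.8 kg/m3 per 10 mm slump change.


Difference = 103 - 170 = -67 mm
Water adjustment = -67 * 1.8 / 10 = -12.1 kg/m3

-12.1


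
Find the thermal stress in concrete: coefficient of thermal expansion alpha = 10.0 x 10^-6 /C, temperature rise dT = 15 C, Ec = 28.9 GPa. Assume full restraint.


sigma = alpha * dT * Ec
= 10.0e-6 * 15 * 28.9 * 1000
= 4.335 MPa

4.335


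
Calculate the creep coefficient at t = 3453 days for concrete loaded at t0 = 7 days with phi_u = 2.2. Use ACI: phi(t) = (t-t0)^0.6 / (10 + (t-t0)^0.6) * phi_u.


dt = 3453 - 7 = 3446
phi = 3446^0.6 / (10 + 3446^0.6) * 2.2
= 2.046

2.046


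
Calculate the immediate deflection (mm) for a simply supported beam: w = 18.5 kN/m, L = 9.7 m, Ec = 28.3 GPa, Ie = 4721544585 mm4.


Convert: L = 9.7 m = 9700 mm, Ec = 28.3 GPa = 28300 MPa
delta = 5 * 18.5 * 9700^4 / (384 * 28300 * 4721544585)
= 15.96 mm

15.96


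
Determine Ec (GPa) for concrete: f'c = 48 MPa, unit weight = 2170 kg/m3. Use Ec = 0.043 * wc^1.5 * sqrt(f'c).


Ec = 0.043 * 2170^1.5 * sqrt(48) / 1000
= 30.11 GPa

30.11


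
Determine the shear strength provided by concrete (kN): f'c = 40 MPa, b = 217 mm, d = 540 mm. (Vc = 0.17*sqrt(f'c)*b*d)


Vc = 0.17 * sqrt(40) * 217 * 540 / 1000
= 125.99 kN

125.99


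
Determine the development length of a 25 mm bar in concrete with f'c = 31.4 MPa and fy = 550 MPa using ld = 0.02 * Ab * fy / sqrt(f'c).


Ab = pi * 25^2 / 4 = 490.874 mm2
ld = 0.02 * 490.874 * 550 / sqrt(31.4)
= 963.6 mm

963.6


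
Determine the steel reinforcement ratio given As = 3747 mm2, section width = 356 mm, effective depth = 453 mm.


rho = As / (b * d)
= 3747 / (356 * 453)
= 0.0232

0.0232


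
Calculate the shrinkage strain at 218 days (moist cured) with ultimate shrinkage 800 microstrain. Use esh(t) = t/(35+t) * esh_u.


esh(218) = 218 / (35 + 218) * 800
= 218 / 253 * 800
= 689.3 microstrain

689.3


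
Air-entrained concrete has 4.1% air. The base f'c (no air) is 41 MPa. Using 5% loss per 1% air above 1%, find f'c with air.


Strength loss = (4.1 - 1) * 5 = 15.5%
f'c = 41 * (1 - 15.5/100)
= 34.64 MPa

34.64


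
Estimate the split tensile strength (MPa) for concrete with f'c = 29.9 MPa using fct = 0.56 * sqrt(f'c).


fct = 0.56 * sqrt(29.9)
= 0.56 * 5.468
= 3.062 MPa

3.062


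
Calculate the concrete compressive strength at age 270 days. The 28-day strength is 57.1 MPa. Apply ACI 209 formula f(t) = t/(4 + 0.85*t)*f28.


f(270) = 270 / (4 + 0.85 * 270) * 57.1
= 270 / 233.5 * 57.1
= 66.03 MPa

66.03


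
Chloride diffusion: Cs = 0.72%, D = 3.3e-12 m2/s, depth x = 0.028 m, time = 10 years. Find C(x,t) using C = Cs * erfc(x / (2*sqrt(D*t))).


t_seconds = 10 * 365.25 * 24 * 3600 = 315576000.0 s
arg = 0.028 / (2 * sqrt(3.3e-12 * 315576000.0))
= 0.4338
erfc(0.4338) = 0.5395
C = 0.72 * 0.5395 = 0.3885%

0.3885


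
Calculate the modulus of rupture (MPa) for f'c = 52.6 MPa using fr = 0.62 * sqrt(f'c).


fr = 0.62 * sqrt(52.6)
= 4.497 MPa

4.497


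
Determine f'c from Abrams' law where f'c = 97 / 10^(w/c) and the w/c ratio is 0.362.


f'c = 97 / 10^0.362
= 97 / 2.301
= 42.15 MPa

42.15


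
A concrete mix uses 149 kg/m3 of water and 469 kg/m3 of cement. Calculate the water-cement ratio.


w/c = water / cement
w/c = 149 / 469 = 0.318

0.318


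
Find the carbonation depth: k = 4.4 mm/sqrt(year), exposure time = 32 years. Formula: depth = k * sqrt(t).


depth = k * sqrt(t)
= 4.4 * sqrt(32)
= 24.89 mm

24.89


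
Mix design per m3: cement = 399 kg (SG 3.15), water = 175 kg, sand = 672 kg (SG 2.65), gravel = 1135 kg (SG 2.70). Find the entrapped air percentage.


Vol cement = 399 / (3.15 * 1000) = 0.126667 m3
Vol water = 175 / 1000 = 0.175 m3
Vol sand = 672 / (2.65 * 1000) = 0.253585 m3
Vol gravel = 1135 / (2.70 * 1000) = 0.42037 m3
Total solid + water volume = 0.975622 m3
Air = (1 - 0.975622) * 100 = 2.44%

2.44


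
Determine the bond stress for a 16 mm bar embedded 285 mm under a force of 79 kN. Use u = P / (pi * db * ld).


u = P / (pi * db * ld)
= 79 * 1000 / (pi * 16 * 285)
= 5.515 MPa

5.515


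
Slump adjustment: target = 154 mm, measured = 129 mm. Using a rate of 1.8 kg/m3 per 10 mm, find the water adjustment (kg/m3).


Difference = 154 - 129 = 25 mm
Water adjustment = 25 * 1.8 / 10 = 4.5 kg/m3

4.5


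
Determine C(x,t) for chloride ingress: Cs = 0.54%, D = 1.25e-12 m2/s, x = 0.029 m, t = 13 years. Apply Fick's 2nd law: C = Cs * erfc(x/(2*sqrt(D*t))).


t_seconds = 13 * 365.25 * 24 * 3600 = 410248800.0 s
arg = 0.029 / (2 * sqrt(1.25e-12 * 410248800.0))
= 0.6403
erfc(0.6403) = 0.3652
C = 0.54 * 0.3652 = 0.1972%

0.1972


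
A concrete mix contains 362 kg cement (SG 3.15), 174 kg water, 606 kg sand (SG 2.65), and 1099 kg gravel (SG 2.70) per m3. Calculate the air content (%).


Vol cement = 362 / (3.15 * 1000) = 0.114921 m3
Vol water = 174 / 1000 = 0.174 m3
Vol sand = 606 / (2.65 * 1000) = 0.228679 m3
Vol gravel = 1099 / (2.70 * 1000) = 0.407037 m3
Total solid + water volume = 0.924637 m3
Air = (1 - 0.924637) * 100 = 7.54%

7.54


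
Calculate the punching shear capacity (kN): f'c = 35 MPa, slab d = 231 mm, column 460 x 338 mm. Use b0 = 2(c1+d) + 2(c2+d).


b0 = 2*(460 + 231) + 2*(338 + 231) = 2520 mm
Vc = 0.33 * sqrt(35) * 2520 * 231 / 1000
= 1136.48 kN

1136.48


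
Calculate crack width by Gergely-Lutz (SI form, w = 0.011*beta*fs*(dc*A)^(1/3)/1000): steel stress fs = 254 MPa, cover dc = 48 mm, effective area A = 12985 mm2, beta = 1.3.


w = 0.011 * beta * fs * (dc * A)^(1/3) / 1000
= 0.011 * 1.3 * 254 * (48 * 12985)^(1/3) / 1000
= 0.31 mm

0.31


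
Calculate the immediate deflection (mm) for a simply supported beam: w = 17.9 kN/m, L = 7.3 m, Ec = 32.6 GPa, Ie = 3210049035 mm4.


Convert: L = 7.3 m = 7300 mm, Ec = 32.6 GPa = 32600 MPa
delta = 5 * 17.9 * 7300^4 / (384 * 32600 * 3210049035)
= 6.32 mm

6.32


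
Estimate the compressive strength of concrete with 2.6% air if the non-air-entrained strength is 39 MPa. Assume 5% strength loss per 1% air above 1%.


Strength loss = (2.6 - 1) * 5 = 8.0%
f'c = 39 * (1 - 8.0/100)
= 35.88 MPa

35.88


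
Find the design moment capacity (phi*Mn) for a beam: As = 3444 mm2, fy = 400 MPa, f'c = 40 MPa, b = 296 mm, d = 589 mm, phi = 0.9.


a = As * fy / (0.85 * f'c * b)
= 3444 * 400 / (0.85 * 40 * 296)
= 136.8839 mm
Mn = As * fy * (d - a/2) / 10^6
= 717.1207 kN-m
phi*Mn = 0.9 * 717.1207 = 645.41 kN-m

645.41


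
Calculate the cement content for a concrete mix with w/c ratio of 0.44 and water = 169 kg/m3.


Cement = water / (w/c)
= 169 / 0.44
= 384.1 kg/m3

384.1


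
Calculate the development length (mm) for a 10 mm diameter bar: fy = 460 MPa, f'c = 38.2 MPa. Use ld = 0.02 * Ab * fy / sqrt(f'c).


Ab = pi * 10^2 / 4 = 78.54 mm2
ld = 0.02 * 78.54 * 460 / sqrt(38.2)
= 116.9 mm

116.9


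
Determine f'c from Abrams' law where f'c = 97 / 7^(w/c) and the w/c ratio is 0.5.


f'c = 97 / 7^0.5
= 97 / 2.646
= 36.66 MPa

36.66


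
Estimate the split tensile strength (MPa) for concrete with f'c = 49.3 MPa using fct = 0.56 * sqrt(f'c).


fct = 0.56 * sqrt(49.3)
= 0.56 * 7.021
= 3.932 MPa

3.932


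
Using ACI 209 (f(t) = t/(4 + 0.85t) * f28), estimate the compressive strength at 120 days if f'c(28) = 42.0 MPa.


f(120) = 120 / (4 + 0.85 * 120) * 42.0
= 120 / 106.0 * 42.0
= 47.55 MPa

47.55


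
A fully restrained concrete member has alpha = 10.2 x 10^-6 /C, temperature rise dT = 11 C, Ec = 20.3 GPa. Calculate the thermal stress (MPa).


sigma = alpha * dT * Ec
= 10.2e-6 * 11 * 20.3 * 1000
= 2.278 MPa

2.278


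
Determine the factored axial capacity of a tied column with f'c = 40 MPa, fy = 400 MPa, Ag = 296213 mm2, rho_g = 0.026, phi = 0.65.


Ast = rho * Ag = 0.026 * 296213 = 7701.538 mm2
phi*Pn = 0.65 * 0.80 * (0.85 * 40 * (296213 - 7701.538) + 400 * 7701.538) / 1000
= 6702.8 kN

6702.8


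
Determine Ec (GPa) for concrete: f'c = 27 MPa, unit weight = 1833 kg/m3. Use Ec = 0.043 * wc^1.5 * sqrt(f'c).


Ec = 0.043 * 1833^1.5 * sqrt(27) / 1000
= 17.53 GPa

17.53


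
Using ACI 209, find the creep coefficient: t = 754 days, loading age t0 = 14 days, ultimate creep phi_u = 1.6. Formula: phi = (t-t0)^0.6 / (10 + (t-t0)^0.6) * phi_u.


dt = 754 - 14 = 740
phi = 740^0.6 / (10 + 740^0.6) * 1.6
= 1.345

1.345


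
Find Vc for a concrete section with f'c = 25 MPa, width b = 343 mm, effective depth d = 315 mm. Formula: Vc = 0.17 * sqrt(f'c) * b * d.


Vc = 0.17 * sqrt(25) * 343 * 315 / 1000
= 91.84 kN

91.84


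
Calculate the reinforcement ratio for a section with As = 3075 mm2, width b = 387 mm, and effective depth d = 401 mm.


rho = As / (b * d)
= 3075 / (387 * 401)
= 0.0198

0.0198


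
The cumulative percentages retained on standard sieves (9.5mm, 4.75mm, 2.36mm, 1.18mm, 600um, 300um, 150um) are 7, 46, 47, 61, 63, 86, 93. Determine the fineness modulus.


FM = sum(cumulative % retained) / 100
= 403 / 100
= 4.03

4.03


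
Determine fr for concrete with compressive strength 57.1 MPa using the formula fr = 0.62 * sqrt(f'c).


fr = 0.62 * sqrt(57.1)
= 4.685 MPa

4.685


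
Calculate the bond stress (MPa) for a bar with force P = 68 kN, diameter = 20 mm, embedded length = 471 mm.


u = P / (pi * db * ld)
= 68 * 1000 / (pi * 20 * 471)
= 2.298 MPa

2.298


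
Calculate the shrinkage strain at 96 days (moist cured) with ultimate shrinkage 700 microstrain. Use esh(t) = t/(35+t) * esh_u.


esh(96) = 96 / (35 + 96) * 700
= 96 / 131 * 700
= 513.0 microstrain

513.0


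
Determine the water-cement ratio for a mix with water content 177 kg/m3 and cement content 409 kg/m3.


w/c = water / cement
w/c = 177 / 409 = 0.433

0.433


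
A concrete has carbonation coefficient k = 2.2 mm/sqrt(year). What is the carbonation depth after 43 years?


depth = k * sqrt(t)
= 2.2 * sqrt(43)
= 14.43 mm

14.43


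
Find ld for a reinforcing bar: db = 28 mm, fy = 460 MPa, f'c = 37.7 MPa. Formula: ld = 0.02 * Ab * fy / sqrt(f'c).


Ab = pi * 28^2 / 4 = 615.752 mm2
ld = 0.02 * 615.752 * 460 / sqrt(37.7)
= 922.6 mm

922.6


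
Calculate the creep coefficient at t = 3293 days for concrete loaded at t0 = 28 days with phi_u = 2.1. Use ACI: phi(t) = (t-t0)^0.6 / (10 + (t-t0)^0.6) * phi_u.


dt = 3293 - 28 = 3265
phi = 3265^0.6 / (10 + 3265^0.6) * 2.1
= 1.948

1.948


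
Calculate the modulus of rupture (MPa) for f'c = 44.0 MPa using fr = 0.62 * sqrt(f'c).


fr = 0.62 * sqrt(44.0)
= 4.113 MPa

4.113


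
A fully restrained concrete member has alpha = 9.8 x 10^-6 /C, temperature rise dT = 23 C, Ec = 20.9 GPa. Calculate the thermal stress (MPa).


sigma = alpha * dT * Ec
= 9.8e-6 * 23 * 20.9 * 1000
= 4.711 MPa

4.711


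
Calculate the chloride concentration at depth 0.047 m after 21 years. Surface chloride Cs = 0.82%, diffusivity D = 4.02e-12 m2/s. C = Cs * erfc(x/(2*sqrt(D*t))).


t_seconds = 21 * 365.25 * 24 * 3600 = 662709600.0 s
arg = 0.047 / (2 * sqrt(4.02e-12 * 662709600.0))
= 0.4553
erfc(0.4553) = 0.5196
C = 0.82 * 0.5196 = 0.4261%

0.4261


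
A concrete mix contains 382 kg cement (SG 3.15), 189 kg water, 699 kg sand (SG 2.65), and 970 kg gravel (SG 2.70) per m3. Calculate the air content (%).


Vol cement = 382 / (3.15 * 1000) = 0.12127 m3
Vol water = 189 / 1000 = 0.189 m3
Vol sand = 699 / (2.65 * 1000) = 0.263774 m3
Vol gravel = 970 / (2.70 * 1000) = 0.359259 m3
Total solid + water volume = 0.933303 m3
Air = (1 - 0.933303) * 100 = 6.67%

6.67


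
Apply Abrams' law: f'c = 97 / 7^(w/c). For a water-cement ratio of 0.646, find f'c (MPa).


f'c = 97 / 7^0.646
= 97 / 3.515
= 27.6 MPa

27.6


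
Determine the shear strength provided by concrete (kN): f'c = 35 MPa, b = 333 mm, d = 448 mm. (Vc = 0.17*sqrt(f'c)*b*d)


Vc = 0.17 * sqrt(35) * 333 * 448 / 1000
= 150.04 kN

150.04


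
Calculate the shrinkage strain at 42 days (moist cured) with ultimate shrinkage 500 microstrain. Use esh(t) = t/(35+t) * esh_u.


esh(42) = 42 / (35 + 42) * 500
= 42 / 77 * 500
= 272.7 microstrain

272.7


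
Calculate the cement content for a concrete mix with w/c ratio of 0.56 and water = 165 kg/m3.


Cement = water / (w/c)
= 165 / 0.56
= 294.6 kg/m3

294.6


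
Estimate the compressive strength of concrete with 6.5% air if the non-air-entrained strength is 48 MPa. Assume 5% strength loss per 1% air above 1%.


Strength loss = (6.5 - 1) * 5 = 27.5%
f'c = 48 * (1 - 27.5/100)
= 34.8 MPa

34.8


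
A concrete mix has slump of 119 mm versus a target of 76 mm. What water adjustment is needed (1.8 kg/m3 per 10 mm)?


Difference = 76 - 119 = -43 mm
Water adjustment = -43 * 1.8 / 10 = -7.7 kg/m3

-7.7


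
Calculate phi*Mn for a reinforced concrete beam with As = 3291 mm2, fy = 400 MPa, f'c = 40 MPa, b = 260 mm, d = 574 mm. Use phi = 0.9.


a = As * fy / (0.85 * f'c * b)
= 3291 * 400 / (0.85 * 40 * 260)
= 148.914 mm
Mn = As * fy * (d - a/2) / 10^6
= 657.5984 kN-m
phi*Mn = 0.9 * 657.5984 = 591.84 kN-m

591.84


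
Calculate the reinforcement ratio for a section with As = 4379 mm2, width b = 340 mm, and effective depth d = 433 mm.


rho = As / (b * d)
= 4379 / (340 * 433)
= 0.0297

0.0297


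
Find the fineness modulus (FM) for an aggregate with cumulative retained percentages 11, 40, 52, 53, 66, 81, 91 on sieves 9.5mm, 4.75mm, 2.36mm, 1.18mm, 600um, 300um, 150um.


FM = sum(cumulative % retained) / 100
= 394 / 100
= 3.94

3.94


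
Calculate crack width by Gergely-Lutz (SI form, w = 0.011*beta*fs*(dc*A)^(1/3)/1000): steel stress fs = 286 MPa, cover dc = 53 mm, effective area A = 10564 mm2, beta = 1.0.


w = 0.011 * beta * fs * (dc * A)^(1/3) / 1000
= 0.011 * 1.0 * 286 * (53 * 10564)^(1/3) / 1000
= 0.259 mm

0.259


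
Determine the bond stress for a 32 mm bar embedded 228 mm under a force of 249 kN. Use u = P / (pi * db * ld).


u = P / (pi * db * ld)
= 249 * 1000 / (pi * 32 * 228)
= 10.863 MPa

10.863


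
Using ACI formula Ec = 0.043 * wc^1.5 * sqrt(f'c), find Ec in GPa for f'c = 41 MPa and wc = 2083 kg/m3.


Ec = 0.043 * 2083^1.5 * sqrt(41) / 1000
= 26.18 GPa

26.18


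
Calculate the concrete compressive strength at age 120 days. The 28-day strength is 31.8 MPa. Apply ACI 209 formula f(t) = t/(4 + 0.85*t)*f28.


f(120) = 120 / (4 + 0.85 * 120) * 31.8
= 120 / 106.0 * 31.8
= 36.0 MPa

36.0
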